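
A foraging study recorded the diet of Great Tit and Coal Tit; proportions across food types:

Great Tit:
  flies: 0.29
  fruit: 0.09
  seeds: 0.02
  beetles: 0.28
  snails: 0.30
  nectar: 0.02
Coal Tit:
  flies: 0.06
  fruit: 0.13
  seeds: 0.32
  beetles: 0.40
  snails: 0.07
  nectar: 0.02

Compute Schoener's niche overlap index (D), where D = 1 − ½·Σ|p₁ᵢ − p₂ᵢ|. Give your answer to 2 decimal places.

Σ|p₁ᵢ − p₂ᵢ| = 0.23 + 0.04 + 0.30 + 0.12 + 0.23 + 0.00 = 0.92
D = 1 − ½ × 0.92 = 1 − 0.460 = 0.5400

0.54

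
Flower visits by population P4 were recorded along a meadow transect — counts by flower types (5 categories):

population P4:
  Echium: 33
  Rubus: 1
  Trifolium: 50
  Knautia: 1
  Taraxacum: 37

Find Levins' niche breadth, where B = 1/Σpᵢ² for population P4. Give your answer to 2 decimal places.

Proportions for population P4 (n=122): 33/122=0.2705, 1/122=0.0082, 50/122=0.4098, 1/122=0.0082, 37/122=0.3033
Σpᵢ² = 0.2705² + 0.0082² + 0.4098² + 0.0082² + 0.3033² = 0.073170 + 0.000067 + 0.167936 + 0.000067 + 0.091991 = 0.333231
B = 1 / 0.333231 = 3.0009

3.00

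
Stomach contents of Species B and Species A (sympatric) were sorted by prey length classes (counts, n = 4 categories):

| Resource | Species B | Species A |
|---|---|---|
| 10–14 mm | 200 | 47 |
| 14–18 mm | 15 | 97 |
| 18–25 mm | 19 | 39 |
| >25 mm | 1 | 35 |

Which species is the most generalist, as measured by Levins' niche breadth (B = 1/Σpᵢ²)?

Proportions for Species B (n=235): 200/235=0.8511, 15/235=0.0638, 19/235=0.0809, 1/235=0.0043
Proportions for Species A (n=218): 47/218=0.2156, 97/218=0.4450, 39/218=0.1789, 35/218=0.1606
Σp_Bᵢ² = 0.8511² + 0.0638² + 0.0809² + 0.0043² = 0.724371 + 0.004070 + 0.006545 + 0.000018 = 0.735004
B_B = 1 / 0.735004 = 1.3605
Σp_Aᵢ² = 0.2156² + 0.4450² + 0.1789² + 0.1606² = 0.046483 + 0.198025 + 0.032005 + 0.025792 = 0.302305
B_A = 1 / 0.302305 = 3.3079
Highest B → broadest niche (most generalist): Species A (B = 3.31).

Species A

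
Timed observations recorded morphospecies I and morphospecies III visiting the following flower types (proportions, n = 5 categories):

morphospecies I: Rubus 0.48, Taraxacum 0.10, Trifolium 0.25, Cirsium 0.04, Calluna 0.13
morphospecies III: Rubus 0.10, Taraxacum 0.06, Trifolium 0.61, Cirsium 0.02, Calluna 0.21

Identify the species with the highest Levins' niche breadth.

Σp_Iᵢ² = 0.48² + 0.10² + 0.25² + 0.04² + 0.13² = 0.2304 + 0.0100 + 0.0625 + 0.0016 + 0.0169 = 0.3214
B_I = 1 / 0.3214 = 3.1114
Σp_IIIᵢ² = 0.10² + 0.06² + 0.61² + 0.02² + 0.21² = 0.0100 + 0.0036 + 0.3721 + 0.0004 + 0.0441 = 0.4302
B_III = 1 / 0.4302 = 2.3245
Highest B → broadest niche (most generalist): morphospecies I (B = 3.11).

morphospecies I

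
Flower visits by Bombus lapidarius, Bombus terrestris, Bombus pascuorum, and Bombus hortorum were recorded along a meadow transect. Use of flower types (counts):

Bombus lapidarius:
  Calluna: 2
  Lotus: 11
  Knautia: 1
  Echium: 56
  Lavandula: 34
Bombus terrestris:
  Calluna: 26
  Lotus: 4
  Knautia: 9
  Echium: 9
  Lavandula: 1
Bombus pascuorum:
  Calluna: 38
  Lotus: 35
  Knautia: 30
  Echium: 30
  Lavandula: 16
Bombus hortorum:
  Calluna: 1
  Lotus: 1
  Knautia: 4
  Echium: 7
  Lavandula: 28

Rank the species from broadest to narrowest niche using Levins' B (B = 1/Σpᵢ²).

Proportions for Bombus lapidarius (n=104): 2/104=0.0192, 11/104=0.1058, 1/104=0.0096, 56/104=0.5385, 34/104=0.3269
Proportions for Bombus terrestris (n=49): 26/49=0.5306, 4/49=0.0816, 9/49=0.1837, 9/49=0.1837, 1/49=0.0204
Proportions for Bombus pascuorum (n=149): 38/149=0.2550, 35/149=0.2349, 30/149=0.2013, 30/149=0.2013, 16/149=0.1074
Proportions for Bombus hortorum (n=41): 1/41=0.0244, 1/41=0.0244, 4/41=0.0976, 7/41=0.1707, 28/41=0.6829
Σp_lapiᵢ² = 0.0192² + 0.1058² + 0.0096² + 0.5385² + 0.3269² = 0.000369 + 0.011194 + 0.000092 + 0.289982 + 0.106864 = 0.408501
B_lapi = 1 / 0.408501 = 2.4480
Σp_terrᵢ² = 0.5306² + 0.0816² + 0.1837² + 0.1837² + 0.0204² = 0.281536 + 0.006659 + 0.033746 + 0.033746 + 0.000416 = 0.356103
B_terr = 1 / 0.356103 = 2.8082
Σp_pascᵢ² = 0.2550² + 0.2349² + 0.2013² + 0.2013² + 0.1074² = 0.065025 + 0.055178 + 0.040522 + 0.040522 + 0.011535 = 0.212782
B_pasc = 1 / 0.212782 = 4.6996
Σp_hortᵢ² = 0.0244² + 0.0244² + 0.0976² + 0.1707² + 0.6829² = 0.000595 + 0.000595 + 0.009526 + 0.029138 + 0.466352 = 0.506206
B_hort = 1 / 0.506206 = 1.9755
Ranking by B (broadest → narrowest): Bombus pascuorum (4.70) > Bombus terrestris (2.81) > Bombus lapidarius (2.45) > Bombus hortorum (1.98)

Bombus pascuorum > Bombus terrestris > Bombus lapidarius > Bombus hortorum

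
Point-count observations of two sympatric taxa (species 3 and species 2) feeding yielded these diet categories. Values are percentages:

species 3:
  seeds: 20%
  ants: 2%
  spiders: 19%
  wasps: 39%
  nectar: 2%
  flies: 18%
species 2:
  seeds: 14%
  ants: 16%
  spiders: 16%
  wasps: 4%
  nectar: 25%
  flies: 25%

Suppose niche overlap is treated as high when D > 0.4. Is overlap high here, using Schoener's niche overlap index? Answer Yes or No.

Convert percentages to proportions (divide by 100).
Σ|p₁ᵢ − p₂ᵢ| = 0.06 + 0.14 + 0.03 + 0.35 + 0.23 + 0.07 = 0.88
D = 1 − ½ × 0.88 = 1 − 0.440 = 0.5600
D = 0.5600 > 0.4 → Yes.

Yes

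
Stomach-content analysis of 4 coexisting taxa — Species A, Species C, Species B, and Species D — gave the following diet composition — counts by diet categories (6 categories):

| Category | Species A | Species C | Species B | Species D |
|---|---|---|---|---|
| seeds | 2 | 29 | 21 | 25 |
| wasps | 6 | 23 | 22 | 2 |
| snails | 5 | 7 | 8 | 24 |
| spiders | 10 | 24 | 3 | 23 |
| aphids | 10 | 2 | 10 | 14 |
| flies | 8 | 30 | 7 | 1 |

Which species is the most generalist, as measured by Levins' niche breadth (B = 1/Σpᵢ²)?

Proportions for Species A (n=41): 2/41=0.0488, 6/41=0.1463, 5/41=0.1220, 10/41=0.2439, 10/41=0.2439, 8/41=0.1951
Proportions for Species C (n=115): 29/115=0.2522, 23/115=0.2000, 7/115=0.0609, 24/115=0.2087, 2/115=0.0174, 30/115=0.2609
Proportions for Species B (n=71): 21/71=0.2958, 22/71=0.3099, 8/71=0.1127, 3/71=0.0423, 10/71=0.1408, 7/71=0.0986
Proportions for Species D (n=89): 25/89=0.2809, 2/89=0.0225, 24/89=0.2697, 23/89=0.2584, 14/89=0.1573, 1/89=0.0112
Σp_Aᵢ² = 0.0488² + 0.1463² + 0.1220² + 0.2439² + 0.2439² + 0.1951² = 0.002381 + 0.021404 + 0.014884 + 0.059487 + 0.059487 + 0.038064 = 0.195707
B_A = 1 / 0.195707 = 5.1097
Σp_Cᵢ² = 0.2522² + 0.2000² + 0.0609² + 0.2087² + 0.0174² + 0.2609² = 0.063605 + 0.040000 + 0.003709 + 0.043556 + 0.000303 + 0.068069 = 0.219242
B_C = 1 / 0.219242 = 4.5612
Σp_Bᵢ² = 0.2958² + 0.3099² + 0.1127² + 0.0423² + 0.1408² + 0.0986² = 0.087498 + 0.096038 + 0.012701 + 0.001789 + 0.019825 + 0.009722 = 0.227573
B_B = 1 / 0.227573 = 4.3942
Σp_Dᵢ² = 0.2809² + 0.0225² + 0.2697² + 0.2584² + 0.1573² + 0.0112² = 0.078905 + 0.000506 + 0.072738 + 0.066771 + 0.024743 + 0.000125 = 0.243788
B_D = 1 / 0.243788 = 4.1019
Highest B → broadest niche (most generalist): Species A (B = 5.11).

Species A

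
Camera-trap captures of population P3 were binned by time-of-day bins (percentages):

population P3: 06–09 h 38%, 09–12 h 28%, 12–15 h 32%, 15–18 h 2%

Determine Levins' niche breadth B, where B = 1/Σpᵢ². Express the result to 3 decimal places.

3.071

Convert percentages to proportions (divide by 100).
Σpᵢ² = 0.38² + 0.28² + 0.32² + 0.02² = 0.1444 + 0.0784 + 0.1024 + 0.0004 = 0.3256
B = 1 / 0.3256 = 3.07125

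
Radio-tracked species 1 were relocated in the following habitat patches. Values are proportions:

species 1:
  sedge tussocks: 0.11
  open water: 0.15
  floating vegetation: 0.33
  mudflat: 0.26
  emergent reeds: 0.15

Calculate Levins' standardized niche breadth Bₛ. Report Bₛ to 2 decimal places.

Σpᵢ² = 0.11² + 0.15² + 0.33² + 0.26² + 0.15² = 0.0121 + 0.0225 + 0.1089 + 0.0676 + 0.0225 = 0.2336
B = 1 / 0.2336 = 4.2808
Bₛ = (B − 1)/(n − 1) = (4.2808 − 1)/(5 − 1) = 3.2808/4 = 0.8202

0.82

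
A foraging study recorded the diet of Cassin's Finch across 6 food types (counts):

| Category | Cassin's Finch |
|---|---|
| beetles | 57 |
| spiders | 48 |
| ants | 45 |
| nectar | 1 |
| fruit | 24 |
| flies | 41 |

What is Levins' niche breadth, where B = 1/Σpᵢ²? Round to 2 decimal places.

4.74

Proportions for Cassin's Finch (n=216): 57/216=0.2639, 48/216=0.2222, 45/216=0.2083, 1/216=0.0046, 24/216=0.1111, 41/216=0.1898
Σpᵢ² = 0.2639² + 0.2222² + 0.2083² + 0.0046² + 0.1111² + 0.1898² = 0.069643 + 0.049373 + 0.043389 + 0.000021 + 0.012343 + 0.036024 = 0.210793
B = 1 / 0.210793 = 4.7440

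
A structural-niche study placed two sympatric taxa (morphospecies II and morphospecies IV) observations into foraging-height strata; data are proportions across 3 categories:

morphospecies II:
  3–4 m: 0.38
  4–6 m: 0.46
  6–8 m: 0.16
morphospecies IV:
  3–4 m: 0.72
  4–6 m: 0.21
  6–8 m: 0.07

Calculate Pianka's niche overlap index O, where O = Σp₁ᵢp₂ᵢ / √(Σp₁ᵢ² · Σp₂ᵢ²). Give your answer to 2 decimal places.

0.82

Σ p₁ᵢp₂ᵢ = 0.2736 + 0.0966 + 0.0112 = 0.3814
Σp_1ᵢ² = 0.38² + 0.46² + 0.16² = 0.1444 + 0.2116 + 0.0256 = 0.3816
Σp_2ᵢ² = 0.72² + 0.21² + 0.07² = 0.5184 + 0.0441 + 0.0049 = 0.5674
O = 0.3814 / √(0.3816 × 0.5674) = 0.3814 / 0.46532 = 0.8197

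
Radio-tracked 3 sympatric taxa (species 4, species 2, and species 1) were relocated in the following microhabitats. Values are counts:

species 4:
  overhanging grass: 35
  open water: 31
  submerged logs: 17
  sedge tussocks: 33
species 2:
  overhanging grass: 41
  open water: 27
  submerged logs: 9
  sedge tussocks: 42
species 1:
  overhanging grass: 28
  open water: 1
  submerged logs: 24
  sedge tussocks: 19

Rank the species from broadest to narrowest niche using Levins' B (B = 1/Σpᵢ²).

Proportions for species 4 (n=116): 35/116=0.3017, 31/116=0.2672, 17/116=0.1466, 33/116=0.2845
Proportions for species 2 (n=119): 41/119=0.3445, 27/119=0.2269, 9/119=0.0756, 42/119=0.3529
Proportions for species 1 (n=72): 28/72=0.3889, 1/72=0.0139, 24/72=0.3333, 19/72=0.2639
Σp_4ᵢ² = 0.3017² + 0.2672² + 0.1466² + 0.2845² = 0.091023 + 0.071396 + 0.021492 + 0.080940 = 0.264851
B_4 = 1 / 0.264851 = 3.7757
Σp_2ᵢ² = 0.3445² + 0.2269² + 0.0756² + 0.3529² = 0.118680 + 0.051484 + 0.005715 + 0.124538 = 0.300417
B_2 = 1 / 0.300417 = 3.3287
Σp_1ᵢ² = 0.3889² + 0.0139² + 0.3333² + 0.2639² = 0.151243 + 0.000193 + 0.111089 + 0.069643 = 0.332168
B_1 = 1 / 0.332168 = 3.0105
Ranking by B (broadest → narrowest): species 4 (3.78) > species 2 (3.33) > species 1 (3.01)

species 4 > species 2 > species 1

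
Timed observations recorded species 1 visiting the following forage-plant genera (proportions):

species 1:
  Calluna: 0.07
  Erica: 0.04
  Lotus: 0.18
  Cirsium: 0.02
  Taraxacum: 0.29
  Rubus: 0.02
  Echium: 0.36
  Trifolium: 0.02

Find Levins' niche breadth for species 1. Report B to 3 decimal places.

Σpᵢ² = 0.07² + 0.04² + 0.18² + 0.02² + 0.29² + 0.02² + 0.36² + 0.02² = 0.0049 + 0.0016 + 0.0324 + 0.0004 + 0.0841 + 0.0004 + 0.1296 + 0.0004 = 0.2538
B = 1 / 0.2538 = 3.94011

3.940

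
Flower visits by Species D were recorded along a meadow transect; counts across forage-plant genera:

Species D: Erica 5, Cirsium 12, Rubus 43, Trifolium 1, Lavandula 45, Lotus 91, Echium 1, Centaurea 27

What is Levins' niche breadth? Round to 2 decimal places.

Proportions for Species D (n=225): 5/225=0.0222, 12/225=0.0533, 43/225=0.1911, 1/225=0.0044, 45/225=0.2000, 91/225=0.4044, 1/225=0.0044, 27/225=0.1200
Σpᵢ² = 0.0222² + 0.0533² + 0.1911² + 0.0044² + 0.2000² + 0.4044² + 0.0044² + 0.1200² = 0.000493 + 0.002841 + 0.036519 + 0.000019 + 0.040000 + 0.163539 + 0.000019 + 0.014400 = 0.257830
B = 1 / 0.257830 = 3.8785

3.88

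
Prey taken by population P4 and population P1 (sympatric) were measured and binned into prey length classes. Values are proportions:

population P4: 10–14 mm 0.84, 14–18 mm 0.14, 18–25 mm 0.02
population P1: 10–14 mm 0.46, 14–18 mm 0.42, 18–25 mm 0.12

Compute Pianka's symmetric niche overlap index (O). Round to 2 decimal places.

Σ p₁ᵢp₂ᵢ = 0.3864 + 0.0588 + 0.0024 = 0.4476
Σp_1ᵢ² = 0.84² + 0.14² + 0.02² = 0.7056 + 0.0196 + 0.0004 = 0.7256
Σp_2ᵢ² = 0.46² + 0.42² + 0.12² = 0.2116 + 0.1764 + 0.0144 = 0.4024
O = 0.4476 / √(0.7256 × 0.4024) = 0.4476 / 0.54035 = 0.8284

0.83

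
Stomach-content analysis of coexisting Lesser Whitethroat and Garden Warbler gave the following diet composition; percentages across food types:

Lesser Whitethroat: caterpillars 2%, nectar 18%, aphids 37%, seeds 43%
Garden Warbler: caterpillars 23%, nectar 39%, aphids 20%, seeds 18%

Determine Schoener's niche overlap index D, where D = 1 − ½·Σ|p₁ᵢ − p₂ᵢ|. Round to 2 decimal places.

Convert percentages to proportions (divide by 100).
Σ|p₁ᵢ − p₂ᵢ| = 0.21 + 0.21 + 0.17 + 0.25 = 0.84
D = 1 − ½ × 0.84 = 1 − 0.420 = 0.5800

0.58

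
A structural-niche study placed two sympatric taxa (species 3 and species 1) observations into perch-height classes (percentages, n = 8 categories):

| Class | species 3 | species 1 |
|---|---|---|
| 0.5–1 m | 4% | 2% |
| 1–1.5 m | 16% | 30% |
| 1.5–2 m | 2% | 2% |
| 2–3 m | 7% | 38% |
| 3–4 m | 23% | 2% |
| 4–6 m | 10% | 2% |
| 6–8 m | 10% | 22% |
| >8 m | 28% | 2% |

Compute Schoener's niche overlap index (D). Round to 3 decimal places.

0.430

Convert percentages to proportions (divide by 100).
Σ|p₁ᵢ − p₂ᵢ| = 0.02 + 0.14 + 0.00 + 0.31 + 0.21 + 0.08 + 0.12 + 0.26 = 1.14
D = 1 − ½ × 1.14 = 1 − 0.570 = 0.43000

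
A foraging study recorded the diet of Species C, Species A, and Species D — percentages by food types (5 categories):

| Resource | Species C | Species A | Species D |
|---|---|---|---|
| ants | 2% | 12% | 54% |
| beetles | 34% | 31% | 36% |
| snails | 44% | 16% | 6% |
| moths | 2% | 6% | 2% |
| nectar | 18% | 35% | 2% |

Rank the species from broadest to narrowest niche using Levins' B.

Convert percentages to proportions (divide by 100).
Σp_Cᵢ² = 0.02² + 0.34² + 0.44² + 0.02² + 0.18² = 0.0004 + 0.1156 + 0.1936 + 0.0004 + 0.0324 = 0.3424
B_C = 1 / 0.3424 = 2.9206
Σp_Aᵢ² = 0.12² + 0.31² + 0.16² + 0.06² + 0.35² = 0.0144 + 0.0961 + 0.0256 + 0.0036 + 0.1225 = 0.2622
B_A = 1 / 0.2622 = 3.8139
Σp_Dᵢ² = 0.54² + 0.36² + 0.06² + 0.02² + 0.02² = 0.2916 + 0.1296 + 0.0036 + 0.0004 + 0.0004 = 0.4256
B_D = 1 / 0.4256 = 2.3496
Ranking by B (broadest → narrowest): Species A (3.81) > Species C (2.92) > Species D (2.35)

Species A > Species C > Species D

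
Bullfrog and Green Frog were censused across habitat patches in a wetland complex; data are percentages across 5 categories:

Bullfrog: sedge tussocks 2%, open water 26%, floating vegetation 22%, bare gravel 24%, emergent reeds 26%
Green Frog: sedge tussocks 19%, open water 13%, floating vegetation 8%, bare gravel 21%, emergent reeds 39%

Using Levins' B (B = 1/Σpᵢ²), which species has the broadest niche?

Convert percentages to proportions (divide by 100).
Σp_Bullᵢ² = 0.02² + 0.26² + 0.22² + 0.24² + 0.26² = 0.0004 + 0.0676 + 0.0484 + 0.0576 + 0.0676 = 0.2416
B_Bull = 1 / 0.2416 = 4.1391
Σp_Frogᵢ² = 0.19² + 0.13² + 0.08² + 0.21² + 0.39² = 0.0361 + 0.0169 + 0.0064 + 0.0441 + 0.1521 = 0.2556
B_Frog = 1 / 0.2556 = 3.9124
Highest B → broadest niche (most generalist): Bullfrog (B = 4.14).

Bullfrog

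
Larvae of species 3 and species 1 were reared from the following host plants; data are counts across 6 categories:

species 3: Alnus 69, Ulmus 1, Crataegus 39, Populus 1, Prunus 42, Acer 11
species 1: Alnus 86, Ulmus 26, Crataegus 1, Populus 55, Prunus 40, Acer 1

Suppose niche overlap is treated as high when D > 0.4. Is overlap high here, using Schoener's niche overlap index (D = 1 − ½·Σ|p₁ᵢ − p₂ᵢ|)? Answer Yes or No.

Yes

Proportions for species 3 (n=163): 69/163=0.4233, 1/163=0.0061, 39/163=0.2393, 1/163=0.0061, 42/163=0.2577, 11/163=0.0675
Proportions for species 1 (n=209): 86/209=0.4115, 26/209=0.1244, 1/209=0.0048, 55/209=0.2632, 40/209=0.1914, 1/209=0.0048
Σ|p₁ᵢ − p₂ᵢ| = 0.0118 + 0.1183 + 0.2345 + 0.2571 + 0.0663 + 0.0627 = 0.7507
D = 1 − ½ × 0.7507 = 1 − 0.37535 = 0.62465
D = 0.62465 > 0.4 → Yes.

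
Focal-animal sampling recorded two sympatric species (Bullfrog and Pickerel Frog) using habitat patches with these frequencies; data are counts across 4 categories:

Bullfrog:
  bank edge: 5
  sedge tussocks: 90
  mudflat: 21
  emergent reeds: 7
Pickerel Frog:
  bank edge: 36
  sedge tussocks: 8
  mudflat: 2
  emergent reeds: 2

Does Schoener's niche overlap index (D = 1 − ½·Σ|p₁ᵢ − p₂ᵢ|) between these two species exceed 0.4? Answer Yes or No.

No

Proportions for Bullfrog (n=123): 5/123=0.0407, 90/123=0.7317, 21/123=0.1707, 7/123=0.0569
Proportions for Pickerel Frog (n=48): 36/48=0.7500, 8/48=0.1667, 2/48=0.0417, 2/48=0.0417
Σ|p₁ᵢ − p₂ᵢ| = 0.7093 + 0.5650 + 0.1290 + 0.0152 = 1.4185
D = 1 − ½ × 1.4185 = 1 − 0.70925 = 0.29075
D = 0.29075 < 0.4 → No.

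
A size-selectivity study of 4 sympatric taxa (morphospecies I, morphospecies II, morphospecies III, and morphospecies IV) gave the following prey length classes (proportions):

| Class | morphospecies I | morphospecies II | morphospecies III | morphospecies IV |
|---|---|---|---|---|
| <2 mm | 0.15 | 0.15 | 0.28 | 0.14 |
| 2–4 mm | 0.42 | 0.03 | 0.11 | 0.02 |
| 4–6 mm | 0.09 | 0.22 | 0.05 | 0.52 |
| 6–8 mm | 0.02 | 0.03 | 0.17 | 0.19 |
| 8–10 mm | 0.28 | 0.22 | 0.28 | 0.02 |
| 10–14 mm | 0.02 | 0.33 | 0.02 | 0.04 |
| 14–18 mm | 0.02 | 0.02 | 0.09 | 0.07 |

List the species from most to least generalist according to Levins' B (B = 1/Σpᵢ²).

morphospecies III > morphospecies II > morphospecies I > morphospecies IV

Σp_Iᵢ² = 0.15² + 0.42² + 0.09² + 0.02² + 0.28² + 0.02² + 0.02² = 0.0225 + 0.1764 + 0.0081 + 0.0004 + 0.0784 + 0.0004 + 0.0004 = 0.2866
B_I = 1 / 0.2866 = 3.4892
Σp_IIᵢ² = 0.15² + 0.03² + 0.22² + 0.03² + 0.22² + 0.33² + 0.02² = 0.0225 + 0.0009 + 0.0484 + 0.0009 + 0.0484 + 0.1089 + 0.0004 = 0.2304
B_II = 1 / 0.2304 = 4.3403
Σp_IIIᵢ² = 0.28² + 0.11² + 0.05² + 0.17² + 0.28² + 0.02² + 0.09² = 0.0784 + 0.0121 + 0.0025 + 0.0289 + 0.0784 + 0.0004 + 0.0081 = 0.2088
B_III = 1 / 0.2088 = 4.7893
Σp_IVᵢ² = 0.14² + 0.02² + 0.52² + 0.19² + 0.02² + 0.04² + 0.07² = 0.0196 + 0.0004 + 0.2704 + 0.0361 + 0.0004 + 0.0016 + 0.0049 = 0.3334
B_IV = 1 / 0.3334 = 2.9994
Ranking by B (broadest → narrowest): morphospecies III (4.79) > morphospecies II (4.34) > morphospecies I (3.49) > morphospecies IV (3.00)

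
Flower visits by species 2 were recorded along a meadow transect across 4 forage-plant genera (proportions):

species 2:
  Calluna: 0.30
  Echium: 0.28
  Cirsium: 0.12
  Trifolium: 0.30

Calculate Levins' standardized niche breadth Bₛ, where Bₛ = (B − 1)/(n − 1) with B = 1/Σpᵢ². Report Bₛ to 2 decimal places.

Σpᵢ² = 0.30² + 0.28² + 0.12² + 0.30² = 0.0900 + 0.0784 + 0.0144 + 0.0900 = 0.2728
B = 1 / 0.2728 = 3.6657
Bₛ = (B − 1)/(n − 1) = (3.6657 − 1)/(4 − 1) = 2.6657/3 = 0.8886

0.89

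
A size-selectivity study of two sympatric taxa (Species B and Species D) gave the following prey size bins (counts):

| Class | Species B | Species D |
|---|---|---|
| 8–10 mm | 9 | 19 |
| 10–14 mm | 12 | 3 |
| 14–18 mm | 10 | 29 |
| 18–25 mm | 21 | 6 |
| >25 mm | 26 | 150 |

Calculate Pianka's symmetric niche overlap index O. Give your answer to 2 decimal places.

0.77

Proportions for Species B (n=78): 9/78=0.1154, 12/78=0.1538, 10/78=0.1282, 21/78=0.2692, 26/78=0.3333
Proportions for Species D (n=207): 19/207=0.0918, 3/207=0.0145, 29/207=0.1401, 6/207=0.0290, 150/207=0.7246
Σ p₁ᵢp₂ᵢ = 0.010594 + 0.002230 + 0.017961 + 0.007807 + 0.241509 = 0.280101
Σp_1ᵢ² = 0.1154² + 0.1538² + 0.1282² + 0.2692² + 0.3333² = 0.013317 + 0.023654 + 0.016435 + 0.072469 + 0.111089 = 0.236964
Σp_2ᵢ² = 0.0918² + 0.0145² + 0.1401² + 0.0290² + 0.7246² = 0.008427 + 0.000210 + 0.019628 + 0.000841 + 0.525045 = 0.554151
O = 0.280101 / √(0.236964 × 0.554151) = 0.280101 / 0.3623725 = 0.7730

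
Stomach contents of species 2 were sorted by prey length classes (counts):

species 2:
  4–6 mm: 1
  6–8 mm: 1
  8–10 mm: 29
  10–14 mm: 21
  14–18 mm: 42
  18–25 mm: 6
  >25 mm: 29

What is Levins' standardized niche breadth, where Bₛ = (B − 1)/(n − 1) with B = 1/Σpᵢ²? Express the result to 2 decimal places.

Proportions for species 2 (n=129): 1/129=0.0078, 1/129=0.0078, 29/129=0.2248, 21/129=0.1628, 42/129=0.3256, 6/129=0.0465, 29/129=0.2248
Σpᵢ² = 0.0078² + 0.0078² + 0.2248² + 0.1628² + 0.3256² + 0.0465² + 0.2248² = 0.000061 + 0.000061 + 0.050535 + 0.026504 + 0.106015 + 0.002162 + 0.050535 = 0.235873
B = 1 / 0.235873 = 4.2396
Bₛ = (B − 1)/(n − 1) = (4.2396 − 1)/(7 − 1) = 3.2396/6 = 0.5399

0.54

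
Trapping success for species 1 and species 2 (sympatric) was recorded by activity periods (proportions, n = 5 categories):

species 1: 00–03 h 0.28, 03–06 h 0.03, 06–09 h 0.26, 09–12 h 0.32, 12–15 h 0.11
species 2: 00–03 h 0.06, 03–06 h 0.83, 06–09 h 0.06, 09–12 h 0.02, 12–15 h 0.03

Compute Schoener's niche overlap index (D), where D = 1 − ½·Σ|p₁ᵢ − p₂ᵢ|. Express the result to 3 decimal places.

Σ|p₁ᵢ − p₂ᵢ| = 0.22 + 0.80 + 0.20 + 0.30 + 0.08 = 1.60
D = 1 − ½ × 1.60 = 1 − 0.800 = 0.20000

0.200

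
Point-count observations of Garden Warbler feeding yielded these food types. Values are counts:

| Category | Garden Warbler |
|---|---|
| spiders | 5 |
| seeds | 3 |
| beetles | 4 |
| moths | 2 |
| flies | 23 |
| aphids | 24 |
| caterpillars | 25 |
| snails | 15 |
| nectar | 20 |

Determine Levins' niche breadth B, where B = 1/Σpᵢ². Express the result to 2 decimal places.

Proportions for Garden Warbler (n=121): 5/121=0.0413, 3/121=0.0248, 4/121=0.0331, 2/121=0.0165, 23/121=0.1901, 24/121=0.1983, 25/121=0.2066, 15/121=0.1240, 20/121=0.1653
Σpᵢ² = 0.0413² + 0.0248² + 0.0331² + 0.0165² + 0.1901² + 0.1983² + 0.2066² + 0.1240² + 0.1653² = 0.001706 + 0.000615 + 0.001096 + 0.000272 + 0.036138 + 0.039323 + 0.042684 + 0.015376 + 0.027324 = 0.164534
B = 1 / 0.164534 = 6.0778

6.08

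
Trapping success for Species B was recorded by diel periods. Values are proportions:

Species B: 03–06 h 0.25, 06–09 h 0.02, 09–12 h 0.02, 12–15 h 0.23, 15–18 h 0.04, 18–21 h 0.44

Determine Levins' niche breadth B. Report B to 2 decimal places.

Σpᵢ² = 0.25² + 0.02² + 0.02² + 0.23² + 0.04² + 0.44² = 0.0625 + 0.0004 + 0.0004 + 0.0529 + 0.0016 + 0.1936 = 0.3114
B = 1 / 0.3114 = 3.2113

3.21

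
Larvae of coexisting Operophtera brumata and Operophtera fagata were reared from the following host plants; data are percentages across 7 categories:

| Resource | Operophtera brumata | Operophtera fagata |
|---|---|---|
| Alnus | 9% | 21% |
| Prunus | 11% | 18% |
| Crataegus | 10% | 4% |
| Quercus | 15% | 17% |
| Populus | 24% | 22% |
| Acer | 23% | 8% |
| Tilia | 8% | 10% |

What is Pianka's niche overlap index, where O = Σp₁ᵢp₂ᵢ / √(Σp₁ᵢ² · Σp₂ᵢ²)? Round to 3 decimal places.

0.864

Convert percentages to proportions (divide by 100).
Σ p₁ᵢp₂ᵢ = 0.0189 + 0.0198 + 0.0040 + 0.0255 + 0.0528 + 0.0184 + 0.0080 = 0.1474
Σp_1ᵢ² = 0.09² + 0.11² + 0.10² + 0.15² + 0.24² + 0.23² + 0.08² = 0.0081 + 0.0121 + 0.0100 + 0.0225 + 0.0576 + 0.0529 + 0.0064 = 0.1696
Σp_2ᵢ² = 0.21² + 0.18² + 0.04² + 0.17² + 0.22² + 0.08² + 0.10² = 0.0441 + 0.0324 + 0.0016 + 0.0289 + 0.0484 + 0.0064 + 0.0100 = 0.1718
O = 0.1474 / √(0.1696 × 0.1718) = 0.1474 / 0.170696 = 0.86352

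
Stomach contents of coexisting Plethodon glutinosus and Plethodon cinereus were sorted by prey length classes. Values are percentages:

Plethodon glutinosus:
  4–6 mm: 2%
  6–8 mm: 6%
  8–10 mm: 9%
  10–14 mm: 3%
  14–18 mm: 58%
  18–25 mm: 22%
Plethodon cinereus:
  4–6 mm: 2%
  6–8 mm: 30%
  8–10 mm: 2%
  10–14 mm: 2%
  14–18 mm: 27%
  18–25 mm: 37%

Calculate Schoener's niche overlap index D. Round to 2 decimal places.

Convert percentages to proportions (divide by 100).
Σ|p₁ᵢ − p₂ᵢ| = 0.00 + 0.24 + 0.07 + 0.01 + 0.31 + 0.15 = 0.78
D = 1 − ½ × 0.78 = 1 − 0.390 = 0.6100

0.61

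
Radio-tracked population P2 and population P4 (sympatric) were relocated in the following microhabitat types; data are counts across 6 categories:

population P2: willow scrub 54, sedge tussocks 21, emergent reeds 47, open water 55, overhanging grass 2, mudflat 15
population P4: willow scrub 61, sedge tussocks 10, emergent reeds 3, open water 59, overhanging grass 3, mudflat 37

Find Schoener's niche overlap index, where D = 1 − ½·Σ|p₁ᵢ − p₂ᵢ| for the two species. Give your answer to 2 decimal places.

0.72

Proportions for population P2 (n=194): 54/194=0.2784, 21/194=0.1082, 47/194=0.2423, 55/194=0.2835, 2/194=0.0103, 15/194=0.0773
Proportions for population P4 (n=173): 61/173=0.3526, 10/173=0.0578, 3/173=0.0173, 59/173=0.3410, 3/173=0.0173, 37/173=0.2139
Σ|p₁ᵢ − p₂ᵢ| = 0.0742 + 0.0504 + 0.2250 + 0.0575 + 0.0070 + 0.1366 = 0.5507
D = 1 − ½ × 0.5507 = 1 − 0.27535 = 0.72465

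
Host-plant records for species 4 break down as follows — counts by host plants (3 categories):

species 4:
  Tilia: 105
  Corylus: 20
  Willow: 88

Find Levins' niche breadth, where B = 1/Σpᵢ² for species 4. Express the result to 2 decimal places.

Proportions for species 4 (n=213): 105/213=0.4930, 20/213=0.0939, 88/213=0.4131
Σpᵢ² = 0.4930² + 0.0939² + 0.4131² = 0.243049 + 0.008817 + 0.170652 = 0.422518
B = 1 / 0.422518 = 2.3668

2.37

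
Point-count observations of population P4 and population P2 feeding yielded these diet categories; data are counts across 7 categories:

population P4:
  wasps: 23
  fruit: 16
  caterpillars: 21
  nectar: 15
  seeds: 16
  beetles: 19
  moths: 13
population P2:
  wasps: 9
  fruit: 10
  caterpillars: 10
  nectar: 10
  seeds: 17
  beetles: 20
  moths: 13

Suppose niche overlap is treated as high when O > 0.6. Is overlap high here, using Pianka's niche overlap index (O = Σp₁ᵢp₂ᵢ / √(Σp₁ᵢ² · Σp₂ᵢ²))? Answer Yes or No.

Yes

Proportions for population P4 (n=123): 23/123=0.1870, 16/123=0.1301, 21/123=0.1707, 15/123=0.1220, 16/123=0.1301, 19/123=0.1545, 13/123=0.1057
Proportions for population P2 (n=89): 9/89=0.1011, 10/89=0.1124, 10/89=0.1124, 10/89=0.1124, 17/89=0.1910, 20/89=0.2247, 13/89=0.1461
Σ p₁ᵢp₂ᵢ = 0.018906 + 0.014623 + 0.019187 + 0.013713 + 0.024849 + 0.034716 + 0.015443 = 0.141437
Σp_1ᵢ² = 0.1870² + 0.1301² + 0.1707² + 0.1220² + 0.1301² + 0.1545² + 0.1057² = 0.034969 + 0.016926 + 0.029138 + 0.014884 + 0.016926 + 0.023870 + 0.011172 = 0.147885
Σp_2ᵢ² = 0.1011² + 0.1124² + 0.1124² + 0.1124² + 0.1910² + 0.2247² + 0.1461² = 0.010221 + 0.012634 + 0.012634 + 0.012634 + 0.036481 + 0.050490 + 0.021345 = 0.156439
O = 0.141437 / √(0.147885 × 0.156439) = 0.141437 / 0.1521019 = 0.9299
O = 0.9299 > 0.6 → Yes.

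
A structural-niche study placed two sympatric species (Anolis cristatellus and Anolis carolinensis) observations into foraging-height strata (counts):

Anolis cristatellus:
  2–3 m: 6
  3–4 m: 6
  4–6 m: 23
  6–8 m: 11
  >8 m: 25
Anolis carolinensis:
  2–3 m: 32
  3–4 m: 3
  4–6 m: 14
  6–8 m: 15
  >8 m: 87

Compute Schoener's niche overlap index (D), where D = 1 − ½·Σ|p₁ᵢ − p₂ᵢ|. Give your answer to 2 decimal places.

0.65

Proportions for Anolis cristatellus (n=71): 6/71=0.0845, 6/71=0.0845, 23/71=0.3239, 11/71=0.1549, 25/71=0.3521
Proportions for Anolis carolinensis (n=151): 32/151=0.2119, 3/151=0.0199, 14/151=0.0927, 15/151=0.0993, 87/151=0.5762
Σ|p₁ᵢ − p₂ᵢ| = 0.1274 + 0.0646 + 0.2312 + 0.0556 + 0.2241 = 0.7029
D = 1 − ½ × 0.7029 = 1 − 0.35145 = 0.64855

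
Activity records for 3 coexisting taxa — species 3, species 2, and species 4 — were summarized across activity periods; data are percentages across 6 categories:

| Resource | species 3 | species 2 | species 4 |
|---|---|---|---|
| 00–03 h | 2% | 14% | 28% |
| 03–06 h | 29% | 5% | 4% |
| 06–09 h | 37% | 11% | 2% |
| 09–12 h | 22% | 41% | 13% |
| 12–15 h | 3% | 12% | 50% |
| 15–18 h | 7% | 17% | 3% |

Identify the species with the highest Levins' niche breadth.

Convert percentages to proportions (divide by 100).
Σp_3ᵢ² = 0.02² + 0.29² + 0.37² + 0.22² + 0.03² + 0.07² = 0.0004 + 0.0841 + 0.1369 + 0.0484 + 0.0009 + 0.0049 = 0.2756
B_3 = 1 / 0.2756 = 3.6284
Σp_2ᵢ² = 0.14² + 0.05² + 0.11² + 0.41² + 0.12² + 0.17² = 0.0196 + 0.0025 + 0.0121 + 0.1681 + 0.0144 + 0.0289 = 0.2456
B_2 = 1 / 0.2456 = 4.0717
Σp_4ᵢ² = 0.28² + 0.04² + 0.02² + 0.13² + 0.50² + 0.03² = 0.0784 + 0.0016 + 0.0004 + 0.0169 + 0.2500 + 0.0009 = 0.3482
B_4 = 1 / 0.3482 = 2.8719
Highest B → broadest niche (most generalist): species 2 (B = 4.07).

species 2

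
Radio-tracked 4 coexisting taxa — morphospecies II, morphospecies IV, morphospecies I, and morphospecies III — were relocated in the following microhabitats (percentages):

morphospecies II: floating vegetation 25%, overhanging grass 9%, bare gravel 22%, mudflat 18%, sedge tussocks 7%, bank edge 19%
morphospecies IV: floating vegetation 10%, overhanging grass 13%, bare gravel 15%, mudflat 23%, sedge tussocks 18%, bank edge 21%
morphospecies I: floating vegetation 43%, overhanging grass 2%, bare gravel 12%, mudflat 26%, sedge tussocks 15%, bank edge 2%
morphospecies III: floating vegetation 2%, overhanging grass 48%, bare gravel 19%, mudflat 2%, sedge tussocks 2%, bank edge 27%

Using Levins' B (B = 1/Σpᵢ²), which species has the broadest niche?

Convert percentages to proportions (divide by 100).
Σp_IIᵢ² = 0.25² + 0.09² + 0.22² + 0.18² + 0.07² + 0.19² = 0.0625 + 0.0081 + 0.0484 + 0.0324 + 0.0049 + 0.0361 = 0.1924
B_II = 1 / 0.1924 = 5.1975
Σp_IVᵢ² = 0.10² + 0.13² + 0.15² + 0.23² + 0.18² + 0.21² = 0.0100 + 0.0169 + 0.0225 + 0.0529 + 0.0324 + 0.0441 = 0.1788
B_IV = 1 / 0.1788 = 5.5928
Σp_Iᵢ² = 0.43² + 0.02² + 0.12² + 0.26² + 0.15² + 0.02² = 0.1849 + 0.0004 + 0.0144 + 0.0676 + 0.0225 + 0.0004 = 0.2902
B_I = 1 / 0.2902 = 3.4459
Σp_IIIᵢ² = 0.02² + 0.48² + 0.19² + 0.02² + 0.02² + 0.27² = 0.0004 + 0.2304 + 0.0361 + 0.0004 + 0.0004 + 0.0729 = 0.3406
B_III = 1 / 0.3406 = 2.9360
Highest B → broadest niche (most generalist): morphospecies IV (B = 5.59).

morphospecies IV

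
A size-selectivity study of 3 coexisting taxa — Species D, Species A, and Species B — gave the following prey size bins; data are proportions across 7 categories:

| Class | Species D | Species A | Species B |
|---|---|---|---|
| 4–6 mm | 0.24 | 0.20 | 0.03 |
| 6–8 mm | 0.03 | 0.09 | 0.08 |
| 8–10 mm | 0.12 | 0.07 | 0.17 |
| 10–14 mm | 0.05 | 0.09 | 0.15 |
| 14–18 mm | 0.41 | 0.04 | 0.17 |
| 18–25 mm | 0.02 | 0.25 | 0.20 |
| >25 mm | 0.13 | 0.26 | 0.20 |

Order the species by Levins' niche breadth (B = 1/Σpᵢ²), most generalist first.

Σp_Dᵢ² = 0.24² + 0.03² + 0.12² + 0.05² + 0.41² + 0.02² + 0.13² = 0.0576 + 0.0009 + 0.0144 + 0.0025 + 0.1681 + 0.0004 + 0.0169 = 0.2608
B_D = 1 / 0.2608 = 3.8344
Σp_Aᵢ² = 0.20² + 0.09² + 0.07² + 0.09² + 0.04² + 0.25² + 0.26² = 0.0400 + 0.0081 + 0.0049 + 0.0081 + 0.0016 + 0.0625 + 0.0676 = 0.1928
B_A = 1 / 0.1928 = 5.1867
Σp_Bᵢ² = 0.03² + 0.08² + 0.17² + 0.15² + 0.17² + 0.20² + 0.20² = 0.0009 + 0.0064 + 0.0289 + 0.0225 + 0.0289 + 0.0400 + 0.0400 = 0.1676
B_B = 1 / 0.1676 = 5.9666
Ranking by B (broadest → narrowest): Species B (5.97) > Species A (5.19) > Species D (3.83)

Species B > Species A > Species D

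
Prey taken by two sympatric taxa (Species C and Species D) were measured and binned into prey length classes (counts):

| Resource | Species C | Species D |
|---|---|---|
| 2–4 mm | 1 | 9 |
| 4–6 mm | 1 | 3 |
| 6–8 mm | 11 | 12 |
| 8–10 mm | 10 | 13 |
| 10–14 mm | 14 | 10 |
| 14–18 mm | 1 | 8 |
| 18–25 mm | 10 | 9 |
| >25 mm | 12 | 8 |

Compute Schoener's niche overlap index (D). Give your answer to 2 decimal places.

0.76

Proportions for Species C (n=60): 1/60=0.0167, 1/60=0.0167, 11/60=0.1833, 10/60=0.1667, 14/60=0.2333, 1/60=0.0167, 10/60=0.1667, 12/60=0.2000
Proportions for Species D (n=72): 9/72=0.1250, 3/72=0.0417, 12/72=0.1667, 13/72=0.1806, 10/72=0.1389, 8/72=0.1111, 9/72=0.1250, 8/72=0.1111
Σ|p₁ᵢ − p₂ᵢ| = 0.1083 + 0.0250 + 0.0166 + 0.0139 + 0.0944 + 0.0944 + 0.0417 + 0.0889 = 0.4832
D = 1 − ½ × 0.4832 = 1 − 0.24160 = 0.75840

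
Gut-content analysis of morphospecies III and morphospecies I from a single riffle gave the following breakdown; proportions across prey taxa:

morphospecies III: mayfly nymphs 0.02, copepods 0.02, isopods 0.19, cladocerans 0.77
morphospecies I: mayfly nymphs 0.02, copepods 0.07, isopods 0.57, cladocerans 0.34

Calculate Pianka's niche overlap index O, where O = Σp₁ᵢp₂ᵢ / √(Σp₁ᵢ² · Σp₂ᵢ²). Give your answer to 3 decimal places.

0.702

Σ p₁ᵢp₂ᵢ = 0.0004 + 0.0014 + 0.1083 + 0.2618 = 0.3719
Σp_1ᵢ² = 0.02² + 0.02² + 0.19² + 0.77² = 0.0004 + 0.0004 + 0.0361 + 0.5929 = 0.6298
Σp_2ᵢ² = 0.02² + 0.07² + 0.57² + 0.34² = 0.0004 + 0.0049 + 0.3249 + 0.1156 = 0.4458
O = 0.3719 / √(0.6298 × 0.4458) = 0.3719 / 0.529872 = 0.70187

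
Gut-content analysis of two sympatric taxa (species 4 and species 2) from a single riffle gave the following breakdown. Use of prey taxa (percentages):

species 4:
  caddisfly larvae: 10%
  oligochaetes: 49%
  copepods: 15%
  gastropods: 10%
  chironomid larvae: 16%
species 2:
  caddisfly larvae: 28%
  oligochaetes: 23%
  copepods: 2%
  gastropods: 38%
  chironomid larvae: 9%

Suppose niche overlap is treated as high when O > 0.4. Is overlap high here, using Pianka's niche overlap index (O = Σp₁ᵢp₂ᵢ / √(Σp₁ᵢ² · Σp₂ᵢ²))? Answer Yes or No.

Yes

Convert percentages to proportions (divide by 100).
Σ p₁ᵢp₂ᵢ = 0.0280 + 0.1127 + 0.0030 + 0.0380 + 0.0144 = 0.1961
Σp_1ᵢ² = 0.10² + 0.49² + 0.15² + 0.10² + 0.16² = 0.0100 + 0.2401 + 0.0225 + 0.0100 + 0.0256 = 0.3082
Σp_2ᵢ² = 0.28² + 0.23² + 0.02² + 0.38² + 0.09² = 0.0784 + 0.0529 + 0.0004 + 0.1444 + 0.0081 = 0.2842
O = 0.1961 / √(0.3082 × 0.2842) = 0.1961 / 0.29596 = 0.6626
O = 0.6626 > 0.4 → Yes.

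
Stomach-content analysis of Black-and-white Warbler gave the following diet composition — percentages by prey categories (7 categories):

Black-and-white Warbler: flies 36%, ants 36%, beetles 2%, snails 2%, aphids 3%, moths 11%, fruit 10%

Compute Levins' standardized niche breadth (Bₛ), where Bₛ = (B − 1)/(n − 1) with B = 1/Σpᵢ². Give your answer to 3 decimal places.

Convert percentages to proportions (divide by 100).
Σpᵢ² = 0.36² + 0.36² + 0.02² + 0.02² + 0.03² + 0.11² + 0.10² = 0.1296 + 0.1296 + 0.0004 + 0.0004 + 0.0009 + 0.0121 + 0.0100 = 0.2830
B = 1 / 0.2830 = 3.53357
Bₛ = (B − 1)/(n − 1) = (3.53357 − 1)/(7 − 1) = 2.53357/6 = 0.42226

0.422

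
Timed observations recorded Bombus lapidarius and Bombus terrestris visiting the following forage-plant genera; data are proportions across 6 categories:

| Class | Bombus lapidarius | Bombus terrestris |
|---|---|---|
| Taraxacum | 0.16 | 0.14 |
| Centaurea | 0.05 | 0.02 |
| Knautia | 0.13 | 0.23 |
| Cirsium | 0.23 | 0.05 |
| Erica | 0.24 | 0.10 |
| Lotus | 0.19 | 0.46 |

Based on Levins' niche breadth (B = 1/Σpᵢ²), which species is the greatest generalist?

Σp_lapiᵢ² = 0.16² + 0.05² + 0.13² + 0.23² + 0.24² + 0.19² = 0.0256 + 0.0025 + 0.0169 + 0.0529 + 0.0576 + 0.0361 = 0.1916
B_lapi = 1 / 0.1916 = 5.2192
Σp_terrᵢ² = 0.14² + 0.02² + 0.23² + 0.05² + 0.10² + 0.46² = 0.0196 + 0.0004 + 0.0529 + 0.0025 + 0.0100 + 0.2116 = 0.2970
B_terr = 1 / 0.2970 = 3.3670
Highest B → broadest niche (most generalist): Bombus lapidarius (B = 5.22).

Bombus lapidarius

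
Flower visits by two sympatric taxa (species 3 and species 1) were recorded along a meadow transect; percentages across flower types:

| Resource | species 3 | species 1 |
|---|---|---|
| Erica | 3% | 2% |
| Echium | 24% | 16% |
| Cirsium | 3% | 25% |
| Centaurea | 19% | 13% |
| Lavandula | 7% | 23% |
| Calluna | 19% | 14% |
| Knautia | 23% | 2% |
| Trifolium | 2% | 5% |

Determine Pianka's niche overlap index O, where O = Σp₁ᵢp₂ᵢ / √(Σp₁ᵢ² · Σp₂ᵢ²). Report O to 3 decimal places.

Convert percentages to proportions (divide by 100).
Σ p₁ᵢp₂ᵢ = 0.0006 + 0.0384 + 0.0075 + 0.0247 + 0.0161 + 0.0266 + 0.0046 + 0.0010 = 0.1195
Σp_1ᵢ² = 0.03² + 0.24² + 0.03² + 0.19² + 0.07² + 0.19² + 0.23² + 0.02² = 0.0009 + 0.0576 + 0.0009 + 0.0361 + 0.0049 + 0.0361 + 0.0529 + 0.0004 = 0.1898
Σp_2ᵢ² = 0.02² + 0.16² + 0.25² + 0.13² + 0.23² + 0.14² + 0.02² + 0.05² = 0.0004 + 0.0256 + 0.0625 + 0.0169 + 0.0529 + 0.0196 + 0.0004 + 0.0025 = 0.1808
O = 0.1195 / √(0.1898 × 0.1808) = 0.1195 / 0.185245 = 0.64509

0.645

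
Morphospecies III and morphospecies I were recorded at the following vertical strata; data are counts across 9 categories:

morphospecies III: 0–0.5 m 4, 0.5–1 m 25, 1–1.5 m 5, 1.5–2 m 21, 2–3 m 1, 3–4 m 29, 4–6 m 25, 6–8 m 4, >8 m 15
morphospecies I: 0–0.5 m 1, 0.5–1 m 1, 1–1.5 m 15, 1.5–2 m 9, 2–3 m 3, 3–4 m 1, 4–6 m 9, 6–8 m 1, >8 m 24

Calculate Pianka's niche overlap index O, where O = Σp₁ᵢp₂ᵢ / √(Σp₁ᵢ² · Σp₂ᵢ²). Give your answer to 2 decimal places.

Proportions for morphospecies III (n=129): 4/129=0.0310, 25/129=0.1938, 5/129=0.0388, 21/129=0.1628, 1/129=0.0078, 29/129=0.2248, 25/129=0.1938, 4/129=0.0310, 15/129=0.1163
Proportions for morphospecies I (n=64): 1/64=0.0156, 1/64=0.0156, 15/64=0.2344, 9/64=0.1406, 3/64=0.0469, 1/64=0.0156, 9/64=0.1406, 1/64=0.0156, 24/64=0.3750
Σ p₁ᵢp₂ᵢ = 0.000484 + 0.003023 + 0.009095 + 0.022890 + 0.000366 + 0.003507 + 0.027248 + 0.000484 + 0.043613 = 0.110710
Σp_1ᵢ² = 0.0310² + 0.1938² + 0.0388² + 0.1628² + 0.0078² + 0.2248² + 0.1938² + 0.0310² + 0.1163² = 0.000961 + 0.037558 + 0.001505 + 0.026504 + 0.000061 + 0.050535 + 0.037558 + 0.000961 + 0.013526 = 0.169169
Σp_2ᵢ² = 0.0156² + 0.0156² + 0.2344² + 0.1406² + 0.0469² + 0.0156² + 0.1406² + 0.0156² + 0.3750² = 0.000243 + 0.000243 + 0.054943 + 0.019768 + 0.002200 + 0.000243 + 0.019768 + 0.000243 + 0.140625 = 0.238276
O = 0.110710 / √(0.169169 × 0.238276) = 0.110710 / 0.2007708 = 0.5514

0.55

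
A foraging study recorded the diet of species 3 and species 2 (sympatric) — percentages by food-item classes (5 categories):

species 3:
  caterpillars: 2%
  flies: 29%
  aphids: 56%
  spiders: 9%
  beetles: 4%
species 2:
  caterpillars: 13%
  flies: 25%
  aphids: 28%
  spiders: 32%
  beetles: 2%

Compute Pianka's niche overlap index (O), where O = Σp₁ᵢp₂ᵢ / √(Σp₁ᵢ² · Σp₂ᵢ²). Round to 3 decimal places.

Convert percentages to proportions (divide by 100).
Σ p₁ᵢp₂ᵢ = 0.0026 + 0.0725 + 0.1568 + 0.0288 + 0.0008 = 0.2615
Σp_1ᵢ² = 0.02² + 0.29² + 0.56² + 0.09² + 0.04² = 0.0004 + 0.0841 + 0.3136 + 0.0081 + 0.0016 = 0.4078
Σp_2ᵢ² = 0.13² + 0.25² + 0.28² + 0.32² + 0.02² = 0.0169 + 0.0625 + 0.0784 + 0.1024 + 0.0004 = 0.2606
O = 0.2615 / √(0.4078 × 0.2606) = 0.2615 / 0.325995 = 0.80216

0.802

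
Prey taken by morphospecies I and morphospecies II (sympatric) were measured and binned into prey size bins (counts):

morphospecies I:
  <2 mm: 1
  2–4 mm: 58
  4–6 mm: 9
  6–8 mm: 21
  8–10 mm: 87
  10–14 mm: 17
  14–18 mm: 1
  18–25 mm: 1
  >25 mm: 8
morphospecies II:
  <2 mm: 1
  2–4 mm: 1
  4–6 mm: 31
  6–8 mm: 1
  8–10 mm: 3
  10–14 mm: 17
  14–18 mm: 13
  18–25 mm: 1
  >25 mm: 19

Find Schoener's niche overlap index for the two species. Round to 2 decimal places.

0.24

Proportions for morphospecies I (n=203): 1/203=0.0049, 58/203=0.2857, 9/203=0.0443, 21/203=0.1034, 87/203=0.4286, 17/203=0.0837, 1/203=0.0049, 1/203=0.0049, 8/203=0.0394
Proportions for morphospecies II (n=87): 1/87=0.0115, 1/87=0.0115, 31/87=0.3563, 1/87=0.0115, 3/87=0.0345, 17/87=0.1954, 13/87=0.1494, 1/87=0.0115, 19/87=0.2184
Σ|p₁ᵢ − p₂ᵢ| = 0.0066 + 0.2742 + 0.3120 + 0.0919 + 0.3941 + 0.1117 + 0.1445 + 0.0066 + 0.1790 = 1.5206
D = 1 − ½ × 1.5206 = 1 − 0.76030 = 0.23970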